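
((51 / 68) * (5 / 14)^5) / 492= 0.00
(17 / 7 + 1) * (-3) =-72 / 7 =-10.29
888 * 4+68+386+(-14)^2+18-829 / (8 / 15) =2665.62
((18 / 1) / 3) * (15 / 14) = 45 / 7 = 6.43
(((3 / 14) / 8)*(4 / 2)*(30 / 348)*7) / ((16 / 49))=735 / 7424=0.10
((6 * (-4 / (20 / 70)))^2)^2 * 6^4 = 64524128256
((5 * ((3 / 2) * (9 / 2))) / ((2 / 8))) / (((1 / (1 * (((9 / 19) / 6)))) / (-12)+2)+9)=13.58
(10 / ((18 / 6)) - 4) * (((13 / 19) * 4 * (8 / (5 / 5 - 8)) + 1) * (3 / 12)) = 283 / 798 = 0.35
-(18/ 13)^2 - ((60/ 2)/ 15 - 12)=1366/ 169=8.08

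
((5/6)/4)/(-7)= -5/168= -0.03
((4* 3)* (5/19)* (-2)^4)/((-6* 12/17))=-680/57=-11.93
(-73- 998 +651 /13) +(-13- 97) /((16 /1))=-106891 /104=-1027.80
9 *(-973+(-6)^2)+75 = -8358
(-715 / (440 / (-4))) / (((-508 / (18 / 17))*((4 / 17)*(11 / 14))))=-819 / 11176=-0.07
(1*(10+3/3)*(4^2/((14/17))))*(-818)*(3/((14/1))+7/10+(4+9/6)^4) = -39231725401/245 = -160129491.43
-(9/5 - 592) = 2951/5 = 590.20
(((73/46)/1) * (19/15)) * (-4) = -2774/345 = -8.04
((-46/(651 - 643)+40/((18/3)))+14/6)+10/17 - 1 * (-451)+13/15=464819/1020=455.70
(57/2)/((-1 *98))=-57/196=-0.29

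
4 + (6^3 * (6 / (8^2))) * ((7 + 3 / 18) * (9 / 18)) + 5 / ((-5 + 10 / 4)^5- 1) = 3864765 / 50512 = 76.51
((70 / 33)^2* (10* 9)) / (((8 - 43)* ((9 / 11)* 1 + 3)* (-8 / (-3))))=-25 / 22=-1.14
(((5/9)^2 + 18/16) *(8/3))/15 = 929/3645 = 0.25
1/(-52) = -1/52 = -0.02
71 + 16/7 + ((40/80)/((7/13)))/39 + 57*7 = 19837/42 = 472.31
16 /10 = 8 /5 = 1.60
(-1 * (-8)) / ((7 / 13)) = 104 / 7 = 14.86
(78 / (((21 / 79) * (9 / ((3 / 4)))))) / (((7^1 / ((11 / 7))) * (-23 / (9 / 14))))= -33891 / 220892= -0.15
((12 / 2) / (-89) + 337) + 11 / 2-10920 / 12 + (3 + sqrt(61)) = -100493 / 178 + sqrt(61) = -556.76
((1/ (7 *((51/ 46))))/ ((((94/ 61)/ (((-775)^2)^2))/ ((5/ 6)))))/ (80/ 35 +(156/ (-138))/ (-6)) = 11641054355078125/ 1145766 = 10160062661.20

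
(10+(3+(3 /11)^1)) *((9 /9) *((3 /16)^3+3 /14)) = 462309 /157696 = 2.93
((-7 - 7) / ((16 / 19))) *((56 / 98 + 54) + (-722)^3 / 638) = 12513046695 / 1276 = 9806462.93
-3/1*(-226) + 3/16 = 10851/16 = 678.19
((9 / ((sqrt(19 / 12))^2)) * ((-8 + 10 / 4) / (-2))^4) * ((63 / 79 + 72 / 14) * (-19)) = -1298583495 / 35392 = -36691.44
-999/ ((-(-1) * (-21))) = 333/ 7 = 47.57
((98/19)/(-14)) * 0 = 0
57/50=1.14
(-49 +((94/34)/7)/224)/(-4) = 1306097/106624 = 12.25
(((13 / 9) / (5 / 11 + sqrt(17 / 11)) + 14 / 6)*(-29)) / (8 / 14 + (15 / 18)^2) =-37618 / 891 - 182*sqrt(187) / 81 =-72.95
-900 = -900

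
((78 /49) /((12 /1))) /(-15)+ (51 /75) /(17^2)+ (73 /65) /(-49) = -47773 /1624350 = -0.03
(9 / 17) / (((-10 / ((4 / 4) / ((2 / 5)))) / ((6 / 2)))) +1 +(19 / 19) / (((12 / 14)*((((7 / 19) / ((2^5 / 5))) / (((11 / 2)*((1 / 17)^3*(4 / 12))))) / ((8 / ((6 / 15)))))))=133393 / 176868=0.75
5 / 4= 1.25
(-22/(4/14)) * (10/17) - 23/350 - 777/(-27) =-887969/53550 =-16.58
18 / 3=6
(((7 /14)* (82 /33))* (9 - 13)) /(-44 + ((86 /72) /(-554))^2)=21744384768 /192517337485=0.11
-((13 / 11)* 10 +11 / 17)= -2331 / 187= -12.47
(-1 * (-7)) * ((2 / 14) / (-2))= -1 / 2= -0.50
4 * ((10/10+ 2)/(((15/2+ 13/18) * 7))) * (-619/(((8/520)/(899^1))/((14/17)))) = -3906496620/629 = -6210646.45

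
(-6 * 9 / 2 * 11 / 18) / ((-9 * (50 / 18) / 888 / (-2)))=-1172.16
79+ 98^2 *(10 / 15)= 19445 / 3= 6481.67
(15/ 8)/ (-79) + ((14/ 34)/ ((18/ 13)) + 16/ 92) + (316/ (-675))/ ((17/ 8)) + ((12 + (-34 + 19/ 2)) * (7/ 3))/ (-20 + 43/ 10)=54601576669/ 26187694200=2.09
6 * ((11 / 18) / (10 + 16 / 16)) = 1 / 3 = 0.33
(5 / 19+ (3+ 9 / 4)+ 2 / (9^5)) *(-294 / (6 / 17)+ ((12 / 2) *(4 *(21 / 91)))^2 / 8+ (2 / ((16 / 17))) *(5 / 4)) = -36863153077043 / 8089870464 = -4556.70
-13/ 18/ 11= -0.07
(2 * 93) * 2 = 372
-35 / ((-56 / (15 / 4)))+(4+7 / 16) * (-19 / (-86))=2287 / 688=3.32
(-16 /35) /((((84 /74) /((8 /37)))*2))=-32 /735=-0.04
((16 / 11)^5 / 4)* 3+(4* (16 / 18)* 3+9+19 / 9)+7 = 48790097 / 1449459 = 33.66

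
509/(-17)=-509/17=-29.94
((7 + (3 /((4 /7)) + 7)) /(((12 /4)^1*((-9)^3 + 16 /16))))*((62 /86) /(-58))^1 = 341 /3112512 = 0.00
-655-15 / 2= -1325 / 2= -662.50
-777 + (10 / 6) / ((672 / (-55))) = -1566707 / 2016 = -777.14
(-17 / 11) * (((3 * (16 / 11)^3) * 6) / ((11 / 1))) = -1253376 / 161051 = -7.78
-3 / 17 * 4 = -12 / 17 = -0.71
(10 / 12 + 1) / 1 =11 / 6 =1.83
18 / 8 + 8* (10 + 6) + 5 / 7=3667 / 28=130.96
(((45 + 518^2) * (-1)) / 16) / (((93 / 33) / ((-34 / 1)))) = 50185003 / 248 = 202358.88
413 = 413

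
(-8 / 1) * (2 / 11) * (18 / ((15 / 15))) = -288 / 11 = -26.18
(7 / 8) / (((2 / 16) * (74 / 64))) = 224 / 37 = 6.05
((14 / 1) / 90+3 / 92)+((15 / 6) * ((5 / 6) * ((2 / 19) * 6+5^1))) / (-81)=46001 / 1061910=0.04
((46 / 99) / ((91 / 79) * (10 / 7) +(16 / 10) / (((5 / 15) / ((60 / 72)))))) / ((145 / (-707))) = -0.40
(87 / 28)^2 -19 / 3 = 7811 / 2352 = 3.32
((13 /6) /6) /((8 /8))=0.36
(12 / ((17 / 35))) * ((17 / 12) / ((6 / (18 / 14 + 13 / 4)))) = 635 / 24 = 26.46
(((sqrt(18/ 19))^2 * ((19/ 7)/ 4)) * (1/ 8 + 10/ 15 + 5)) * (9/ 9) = 417/ 112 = 3.72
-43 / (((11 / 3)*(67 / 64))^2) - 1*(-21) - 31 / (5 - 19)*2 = 85588018 / 3802183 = 22.51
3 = 3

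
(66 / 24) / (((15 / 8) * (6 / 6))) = 22 / 15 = 1.47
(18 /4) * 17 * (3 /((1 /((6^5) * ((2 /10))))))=1784592 /5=356918.40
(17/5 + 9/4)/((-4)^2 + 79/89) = 10057/30060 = 0.33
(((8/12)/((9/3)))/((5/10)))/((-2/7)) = -14/9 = -1.56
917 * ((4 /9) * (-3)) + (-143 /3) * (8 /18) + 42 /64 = -1074121 /864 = -1243.20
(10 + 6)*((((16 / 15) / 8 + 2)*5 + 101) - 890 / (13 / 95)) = -102274.87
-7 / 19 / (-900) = 7 / 17100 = 0.00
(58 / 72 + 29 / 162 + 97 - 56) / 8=13603 / 2592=5.25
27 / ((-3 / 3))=-27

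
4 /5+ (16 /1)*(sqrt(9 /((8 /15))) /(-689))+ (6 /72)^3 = 0.71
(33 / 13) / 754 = 0.00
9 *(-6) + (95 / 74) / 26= -53.95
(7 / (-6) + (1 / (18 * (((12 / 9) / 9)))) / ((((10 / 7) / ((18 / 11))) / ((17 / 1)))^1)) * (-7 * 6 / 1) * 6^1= -170079 / 110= -1546.17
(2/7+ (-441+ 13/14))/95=-6157/1330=-4.63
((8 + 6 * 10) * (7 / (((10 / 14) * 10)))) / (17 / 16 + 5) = 10.99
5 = 5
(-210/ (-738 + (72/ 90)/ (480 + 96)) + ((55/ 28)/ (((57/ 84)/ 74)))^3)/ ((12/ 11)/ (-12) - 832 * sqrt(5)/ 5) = 1970307319332979000/ 305267690295725719 - 3606450517307084761600 * sqrt(5)/ 305267690295725719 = -26410.58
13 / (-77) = -13 / 77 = -0.17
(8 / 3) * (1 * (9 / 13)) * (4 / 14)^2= 96 / 637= 0.15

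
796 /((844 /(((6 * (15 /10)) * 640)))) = 1146240 /211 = 5432.42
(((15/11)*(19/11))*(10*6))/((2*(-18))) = -475/121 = -3.93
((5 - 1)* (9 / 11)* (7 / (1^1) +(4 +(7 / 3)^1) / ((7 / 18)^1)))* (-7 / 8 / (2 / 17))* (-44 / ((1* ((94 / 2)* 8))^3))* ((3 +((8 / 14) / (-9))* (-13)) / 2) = 667811 / 744203264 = 0.00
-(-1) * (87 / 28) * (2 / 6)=29 / 28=1.04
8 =8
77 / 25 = 3.08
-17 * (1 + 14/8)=-46.75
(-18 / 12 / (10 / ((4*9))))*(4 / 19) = -108 / 95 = -1.14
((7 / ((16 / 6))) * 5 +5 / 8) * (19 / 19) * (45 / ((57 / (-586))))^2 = 1062381375 / 361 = 2942884.70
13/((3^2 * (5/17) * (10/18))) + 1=246/25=9.84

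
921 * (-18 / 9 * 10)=-18420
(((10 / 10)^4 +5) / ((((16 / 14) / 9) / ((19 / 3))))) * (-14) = -8379 / 2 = -4189.50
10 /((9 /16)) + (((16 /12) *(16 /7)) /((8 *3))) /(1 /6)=1168 /63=18.54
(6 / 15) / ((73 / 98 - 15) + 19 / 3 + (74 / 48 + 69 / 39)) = -10192 / 117485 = -0.09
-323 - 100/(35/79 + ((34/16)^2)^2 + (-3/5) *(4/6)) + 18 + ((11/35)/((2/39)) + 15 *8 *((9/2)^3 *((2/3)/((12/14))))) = 18979542581183/2314229890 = 8201.23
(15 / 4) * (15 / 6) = 75 / 8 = 9.38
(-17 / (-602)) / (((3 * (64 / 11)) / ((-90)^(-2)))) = 0.00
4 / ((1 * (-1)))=-4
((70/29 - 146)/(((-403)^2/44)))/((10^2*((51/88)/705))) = -189445344/400338185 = -0.47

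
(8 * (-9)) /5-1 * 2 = -82 /5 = -16.40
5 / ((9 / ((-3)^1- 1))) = -20 / 9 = -2.22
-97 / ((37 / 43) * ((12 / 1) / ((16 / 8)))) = -4171 / 222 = -18.79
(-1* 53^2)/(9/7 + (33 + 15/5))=-19663/261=-75.34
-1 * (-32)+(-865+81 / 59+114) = -42340 / 59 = -717.63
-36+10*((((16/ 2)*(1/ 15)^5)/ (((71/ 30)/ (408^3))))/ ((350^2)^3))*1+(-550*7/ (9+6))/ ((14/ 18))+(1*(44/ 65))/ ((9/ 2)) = -365.85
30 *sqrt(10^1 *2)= 134.16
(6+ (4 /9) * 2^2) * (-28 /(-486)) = 980 /2187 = 0.45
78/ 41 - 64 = -2546/ 41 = -62.10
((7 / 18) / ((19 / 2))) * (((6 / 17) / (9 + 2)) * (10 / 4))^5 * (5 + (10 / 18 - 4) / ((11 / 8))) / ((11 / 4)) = 3412500 / 27668996154547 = 0.00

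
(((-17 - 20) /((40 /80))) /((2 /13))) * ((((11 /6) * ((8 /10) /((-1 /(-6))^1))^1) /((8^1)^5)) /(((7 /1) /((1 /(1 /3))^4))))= -428571 /286720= -1.49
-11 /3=-3.67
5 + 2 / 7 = 37 / 7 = 5.29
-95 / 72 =-1.32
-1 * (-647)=647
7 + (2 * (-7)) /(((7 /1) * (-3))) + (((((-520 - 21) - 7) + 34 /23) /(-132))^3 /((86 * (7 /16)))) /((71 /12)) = 7.99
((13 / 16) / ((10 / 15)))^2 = 1521 / 1024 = 1.49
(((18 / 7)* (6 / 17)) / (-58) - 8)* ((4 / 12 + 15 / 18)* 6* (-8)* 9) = 1991664 / 493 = 4039.89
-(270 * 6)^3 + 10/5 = -4251527998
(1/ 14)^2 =1/ 196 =0.01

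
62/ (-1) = -62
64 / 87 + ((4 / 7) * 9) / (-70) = 14114 / 21315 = 0.66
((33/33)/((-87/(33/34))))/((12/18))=-33/1972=-0.02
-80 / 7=-11.43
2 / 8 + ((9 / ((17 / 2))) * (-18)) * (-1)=1313 / 68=19.31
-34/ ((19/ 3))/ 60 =-0.09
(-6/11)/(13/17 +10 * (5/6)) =-153/2552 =-0.06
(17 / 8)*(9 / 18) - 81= -1279 / 16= -79.94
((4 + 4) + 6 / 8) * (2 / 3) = 35 / 6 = 5.83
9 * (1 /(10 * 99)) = 1 /110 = 0.01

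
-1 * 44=-44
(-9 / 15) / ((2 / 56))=-16.80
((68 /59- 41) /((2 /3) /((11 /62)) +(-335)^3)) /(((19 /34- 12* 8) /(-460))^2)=69009260352 /2802831809394419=0.00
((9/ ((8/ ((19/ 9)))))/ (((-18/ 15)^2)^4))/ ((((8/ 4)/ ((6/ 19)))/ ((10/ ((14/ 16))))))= 1953125/ 1959552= 1.00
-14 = -14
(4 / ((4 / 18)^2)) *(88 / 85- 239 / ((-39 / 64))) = 31852.47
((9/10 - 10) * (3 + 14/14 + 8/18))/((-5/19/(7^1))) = 48412/45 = 1075.82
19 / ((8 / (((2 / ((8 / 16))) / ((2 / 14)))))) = 133 / 2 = 66.50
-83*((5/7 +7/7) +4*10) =-24236/7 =-3462.29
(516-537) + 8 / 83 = -1735 / 83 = -20.90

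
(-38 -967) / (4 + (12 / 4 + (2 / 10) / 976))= -1634800 / 11387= -143.57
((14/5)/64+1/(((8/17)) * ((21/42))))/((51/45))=2061/544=3.79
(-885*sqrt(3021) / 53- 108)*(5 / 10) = -885*sqrt(3021) / 106- 54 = -512.89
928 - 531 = 397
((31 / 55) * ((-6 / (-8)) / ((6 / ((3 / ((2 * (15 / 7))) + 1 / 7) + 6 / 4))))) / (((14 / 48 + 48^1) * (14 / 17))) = 64821 / 15617525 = 0.00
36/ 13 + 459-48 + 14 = 5561/ 13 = 427.77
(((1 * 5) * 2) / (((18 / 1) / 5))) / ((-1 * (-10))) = 5 / 18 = 0.28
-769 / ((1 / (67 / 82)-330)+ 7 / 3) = 154569 / 65615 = 2.36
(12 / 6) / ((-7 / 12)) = -24 / 7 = -3.43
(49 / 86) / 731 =49 / 62866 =0.00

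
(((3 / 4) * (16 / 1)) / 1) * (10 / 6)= 20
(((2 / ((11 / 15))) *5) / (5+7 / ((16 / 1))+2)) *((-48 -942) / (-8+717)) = -216000 / 84371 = -2.56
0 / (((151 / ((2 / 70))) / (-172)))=0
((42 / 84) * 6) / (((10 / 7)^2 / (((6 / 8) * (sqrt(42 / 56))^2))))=1323 / 1600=0.83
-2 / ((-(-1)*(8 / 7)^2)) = -49 / 32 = -1.53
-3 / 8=-0.38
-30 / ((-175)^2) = -6 / 6125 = -0.00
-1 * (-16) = 16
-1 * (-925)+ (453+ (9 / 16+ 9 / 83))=1830875 / 1328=1378.67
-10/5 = -2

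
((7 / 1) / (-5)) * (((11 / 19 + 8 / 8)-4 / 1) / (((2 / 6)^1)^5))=78246 / 95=823.64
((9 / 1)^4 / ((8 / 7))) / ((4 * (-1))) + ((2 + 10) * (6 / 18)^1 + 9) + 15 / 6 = -45431 / 32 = -1419.72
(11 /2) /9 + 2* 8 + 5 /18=152 /9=16.89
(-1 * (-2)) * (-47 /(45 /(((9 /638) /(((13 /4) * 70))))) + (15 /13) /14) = 0.16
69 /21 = 23 /7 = 3.29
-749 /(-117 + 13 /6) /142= 2247 /48919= 0.05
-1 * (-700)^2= -490000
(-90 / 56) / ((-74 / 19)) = 0.41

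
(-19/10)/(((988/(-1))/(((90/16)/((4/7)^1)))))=63/3328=0.02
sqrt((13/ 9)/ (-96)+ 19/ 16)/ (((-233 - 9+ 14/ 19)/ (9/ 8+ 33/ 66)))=-0.01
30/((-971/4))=-120/971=-0.12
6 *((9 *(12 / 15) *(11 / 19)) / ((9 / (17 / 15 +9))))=704 / 25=28.16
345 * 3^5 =83835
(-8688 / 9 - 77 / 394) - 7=-1149529 / 1182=-972.53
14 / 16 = 7 / 8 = 0.88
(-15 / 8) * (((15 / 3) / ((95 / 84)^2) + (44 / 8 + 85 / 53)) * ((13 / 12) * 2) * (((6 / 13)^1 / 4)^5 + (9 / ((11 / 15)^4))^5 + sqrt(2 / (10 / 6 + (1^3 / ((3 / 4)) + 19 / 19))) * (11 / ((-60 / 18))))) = -491575037905702111902118555276349039521143 / 376452460929647450733810173146112 + 903946329 * sqrt(2) / 12245120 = -1305808965.60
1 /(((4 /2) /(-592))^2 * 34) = 43808 /17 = 2576.94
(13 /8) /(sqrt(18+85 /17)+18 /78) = -507 /31024+2197 * sqrt(23) /31024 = 0.32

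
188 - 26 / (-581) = 109254 / 581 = 188.04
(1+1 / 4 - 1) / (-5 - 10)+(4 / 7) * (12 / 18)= 51 / 140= 0.36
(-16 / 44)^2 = 16 / 121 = 0.13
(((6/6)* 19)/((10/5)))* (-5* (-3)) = 285/2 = 142.50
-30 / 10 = -3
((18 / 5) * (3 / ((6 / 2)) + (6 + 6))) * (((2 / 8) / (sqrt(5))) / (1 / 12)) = 62.79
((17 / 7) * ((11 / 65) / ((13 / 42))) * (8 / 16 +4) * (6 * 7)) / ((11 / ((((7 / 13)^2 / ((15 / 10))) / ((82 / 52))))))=1259496 / 450385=2.80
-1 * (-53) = 53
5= 5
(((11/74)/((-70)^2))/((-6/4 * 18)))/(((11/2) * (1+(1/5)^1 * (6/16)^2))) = -0.00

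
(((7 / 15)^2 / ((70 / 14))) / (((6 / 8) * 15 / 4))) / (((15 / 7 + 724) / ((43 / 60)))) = 58996 / 3859903125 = 0.00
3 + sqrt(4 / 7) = 2*sqrt(7) / 7 + 3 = 3.76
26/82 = 0.32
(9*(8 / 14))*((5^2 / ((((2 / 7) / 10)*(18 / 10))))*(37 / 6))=46250 / 3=15416.67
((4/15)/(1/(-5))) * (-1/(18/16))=32/27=1.19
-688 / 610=-344 / 305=-1.13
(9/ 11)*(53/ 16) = 477/ 176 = 2.71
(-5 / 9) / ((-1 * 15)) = 1 / 27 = 0.04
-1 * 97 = -97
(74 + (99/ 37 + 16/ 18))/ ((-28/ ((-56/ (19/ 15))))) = 258290/ 2109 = 122.47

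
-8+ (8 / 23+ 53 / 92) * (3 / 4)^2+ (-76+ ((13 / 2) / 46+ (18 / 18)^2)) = -121203 / 1472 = -82.34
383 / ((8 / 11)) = 4213 / 8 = 526.62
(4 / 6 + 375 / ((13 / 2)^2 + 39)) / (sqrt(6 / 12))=206 * sqrt(2) / 39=7.47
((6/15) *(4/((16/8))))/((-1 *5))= -4/25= -0.16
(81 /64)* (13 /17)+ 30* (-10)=-325347 /1088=-299.03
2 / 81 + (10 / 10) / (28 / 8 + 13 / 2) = 101 / 810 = 0.12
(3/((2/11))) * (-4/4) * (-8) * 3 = 396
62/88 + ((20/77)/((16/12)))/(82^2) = 91198/129437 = 0.70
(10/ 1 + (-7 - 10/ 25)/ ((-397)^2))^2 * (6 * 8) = 2980843634427312/ 621014922025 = 4799.95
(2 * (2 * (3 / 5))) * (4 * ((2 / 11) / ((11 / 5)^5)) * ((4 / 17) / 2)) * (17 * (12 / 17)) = 1440000 / 30116537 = 0.05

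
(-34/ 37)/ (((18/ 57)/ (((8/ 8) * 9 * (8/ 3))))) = -69.84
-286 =-286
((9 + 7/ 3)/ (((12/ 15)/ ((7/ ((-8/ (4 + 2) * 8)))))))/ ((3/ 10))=-2975/ 96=-30.99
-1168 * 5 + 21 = -5819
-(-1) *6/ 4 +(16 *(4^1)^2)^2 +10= 131095/ 2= 65547.50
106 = 106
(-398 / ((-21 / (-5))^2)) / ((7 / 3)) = -9950 / 1029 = -9.67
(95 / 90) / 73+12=15787 / 1314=12.01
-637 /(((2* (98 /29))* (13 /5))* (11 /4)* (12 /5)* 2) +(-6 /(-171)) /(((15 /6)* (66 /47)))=-205873 /75240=-2.74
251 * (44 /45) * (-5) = -11044 /9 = -1227.11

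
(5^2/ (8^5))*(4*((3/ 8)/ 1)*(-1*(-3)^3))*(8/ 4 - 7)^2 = 0.77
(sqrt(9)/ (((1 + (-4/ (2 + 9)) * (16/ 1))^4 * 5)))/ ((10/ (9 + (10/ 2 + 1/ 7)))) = 4348377/ 2761668350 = 0.00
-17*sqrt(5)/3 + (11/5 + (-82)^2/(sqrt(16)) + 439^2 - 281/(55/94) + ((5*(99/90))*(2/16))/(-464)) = 79183024803/408320 - 17*sqrt(5)/3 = 193911.27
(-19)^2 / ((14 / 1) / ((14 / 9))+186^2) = 361 / 34605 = 0.01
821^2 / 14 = 674041 / 14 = 48145.79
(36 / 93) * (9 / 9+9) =120 / 31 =3.87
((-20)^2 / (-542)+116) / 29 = 31236 / 7859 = 3.97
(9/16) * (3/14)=27/224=0.12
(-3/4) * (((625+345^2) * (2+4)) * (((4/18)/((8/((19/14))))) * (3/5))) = -682005/56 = -12178.66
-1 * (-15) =15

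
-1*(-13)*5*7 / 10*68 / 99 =3094 / 99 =31.25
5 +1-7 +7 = 6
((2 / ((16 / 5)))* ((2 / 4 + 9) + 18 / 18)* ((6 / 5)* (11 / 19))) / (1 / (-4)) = -693 / 38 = -18.24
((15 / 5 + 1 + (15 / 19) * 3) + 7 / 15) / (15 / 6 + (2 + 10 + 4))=3896 / 10545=0.37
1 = 1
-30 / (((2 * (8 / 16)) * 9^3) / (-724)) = 7240 / 243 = 29.79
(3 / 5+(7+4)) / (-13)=-58 / 65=-0.89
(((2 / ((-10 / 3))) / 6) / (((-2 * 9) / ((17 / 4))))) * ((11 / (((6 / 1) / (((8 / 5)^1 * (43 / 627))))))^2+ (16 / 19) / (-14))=-214013 / 460545750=-0.00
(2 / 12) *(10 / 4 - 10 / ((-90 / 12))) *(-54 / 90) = -23 / 60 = -0.38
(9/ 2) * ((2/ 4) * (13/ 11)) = 117/ 44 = 2.66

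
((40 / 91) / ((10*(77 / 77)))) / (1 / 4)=16 / 91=0.18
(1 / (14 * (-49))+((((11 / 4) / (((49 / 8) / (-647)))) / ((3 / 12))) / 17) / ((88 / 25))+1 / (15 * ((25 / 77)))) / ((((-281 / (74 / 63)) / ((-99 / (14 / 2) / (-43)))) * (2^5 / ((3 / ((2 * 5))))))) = 34199050457 / 138093707080000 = 0.00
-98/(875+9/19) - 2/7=-0.40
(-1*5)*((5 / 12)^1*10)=-125 / 6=-20.83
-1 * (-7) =7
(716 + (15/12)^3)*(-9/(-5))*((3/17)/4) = 1240623/21760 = 57.01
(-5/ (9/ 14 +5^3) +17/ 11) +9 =203274/ 19349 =10.51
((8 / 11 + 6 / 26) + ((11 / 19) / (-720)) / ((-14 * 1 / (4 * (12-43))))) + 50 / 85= 179151949 / 116396280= 1.54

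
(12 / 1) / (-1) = -12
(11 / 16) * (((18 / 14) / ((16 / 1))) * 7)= 99 / 256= 0.39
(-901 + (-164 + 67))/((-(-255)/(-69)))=22954/85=270.05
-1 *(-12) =12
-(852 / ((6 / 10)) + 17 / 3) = -4277 / 3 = -1425.67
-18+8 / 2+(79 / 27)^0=-13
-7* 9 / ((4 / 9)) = -567 / 4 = -141.75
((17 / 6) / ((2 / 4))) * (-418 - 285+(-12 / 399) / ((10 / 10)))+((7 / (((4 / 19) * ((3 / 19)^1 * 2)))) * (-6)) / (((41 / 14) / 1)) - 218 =-144533617 / 32718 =-4417.56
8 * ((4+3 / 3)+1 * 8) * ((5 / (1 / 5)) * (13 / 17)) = 33800 / 17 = 1988.24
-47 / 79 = -0.59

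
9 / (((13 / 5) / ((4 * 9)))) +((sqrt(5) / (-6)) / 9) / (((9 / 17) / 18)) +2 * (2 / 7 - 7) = 10118 / 91 - 17 * sqrt(5) / 27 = 109.78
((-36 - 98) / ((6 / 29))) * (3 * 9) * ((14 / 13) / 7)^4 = -279792 / 28561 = -9.80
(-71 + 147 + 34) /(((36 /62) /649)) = 1106545 /9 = 122949.44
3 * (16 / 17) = 48 / 17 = 2.82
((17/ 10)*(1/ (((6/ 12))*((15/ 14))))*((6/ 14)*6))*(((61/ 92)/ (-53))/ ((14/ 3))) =-0.02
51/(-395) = -51/395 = -0.13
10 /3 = 3.33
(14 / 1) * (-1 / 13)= -14 / 13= -1.08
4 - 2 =2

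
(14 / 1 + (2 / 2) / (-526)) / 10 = 7363 / 5260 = 1.40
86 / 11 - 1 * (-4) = 130 / 11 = 11.82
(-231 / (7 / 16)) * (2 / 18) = -176 / 3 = -58.67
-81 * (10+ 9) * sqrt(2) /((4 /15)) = -23085 * sqrt(2) /4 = -8161.78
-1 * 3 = -3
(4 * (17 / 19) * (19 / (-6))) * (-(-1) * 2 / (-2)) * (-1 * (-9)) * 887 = 90474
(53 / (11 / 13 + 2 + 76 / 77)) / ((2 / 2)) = 53053 / 3837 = 13.83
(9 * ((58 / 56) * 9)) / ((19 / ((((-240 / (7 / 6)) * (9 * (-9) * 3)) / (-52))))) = -51372630 / 12103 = -4244.62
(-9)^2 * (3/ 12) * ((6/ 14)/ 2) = 243/ 56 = 4.34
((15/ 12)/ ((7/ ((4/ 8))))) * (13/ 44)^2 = 845/ 108416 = 0.01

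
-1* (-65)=65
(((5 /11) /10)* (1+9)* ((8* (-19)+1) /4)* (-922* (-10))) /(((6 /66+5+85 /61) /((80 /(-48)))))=530783875 /13053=40663.75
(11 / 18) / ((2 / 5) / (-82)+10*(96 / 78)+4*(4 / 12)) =0.04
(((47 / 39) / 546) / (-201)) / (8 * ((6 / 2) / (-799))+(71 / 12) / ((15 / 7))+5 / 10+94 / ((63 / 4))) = -375530 / 314598152739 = -0.00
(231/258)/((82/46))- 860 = -859.50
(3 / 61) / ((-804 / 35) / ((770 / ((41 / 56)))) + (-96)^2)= 377300 / 70702834033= 0.00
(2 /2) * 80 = 80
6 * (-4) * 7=-168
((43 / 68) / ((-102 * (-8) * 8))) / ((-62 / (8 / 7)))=-43 / 24081792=-0.00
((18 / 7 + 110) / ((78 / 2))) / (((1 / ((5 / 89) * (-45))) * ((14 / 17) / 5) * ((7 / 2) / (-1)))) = 5023500 / 396851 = 12.66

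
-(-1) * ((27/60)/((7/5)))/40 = 9/1120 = 0.01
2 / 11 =0.18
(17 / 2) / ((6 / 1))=17 / 12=1.42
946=946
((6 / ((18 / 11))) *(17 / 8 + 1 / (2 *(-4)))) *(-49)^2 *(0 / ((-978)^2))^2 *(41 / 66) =0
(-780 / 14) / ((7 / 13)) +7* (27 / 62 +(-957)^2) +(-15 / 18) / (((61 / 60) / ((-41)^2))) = 1187789181155 / 185318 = 6409464.71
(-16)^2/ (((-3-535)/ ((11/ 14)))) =-0.37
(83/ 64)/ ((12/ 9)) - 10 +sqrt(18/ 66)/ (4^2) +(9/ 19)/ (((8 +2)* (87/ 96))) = -6329941/ 705280 +sqrt(33)/ 176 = -8.94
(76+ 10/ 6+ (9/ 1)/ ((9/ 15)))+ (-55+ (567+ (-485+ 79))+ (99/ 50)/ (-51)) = 506501/ 2550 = 198.63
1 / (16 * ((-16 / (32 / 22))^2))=1 / 1936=0.00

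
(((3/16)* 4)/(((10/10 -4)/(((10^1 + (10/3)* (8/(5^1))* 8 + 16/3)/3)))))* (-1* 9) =87/2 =43.50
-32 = -32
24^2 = 576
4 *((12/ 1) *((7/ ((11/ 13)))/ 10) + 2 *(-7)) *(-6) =5376/ 55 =97.75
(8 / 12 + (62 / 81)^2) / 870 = 4109 / 2854035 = 0.00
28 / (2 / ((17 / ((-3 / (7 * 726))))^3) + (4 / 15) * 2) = 5015408098174320 / 95531582822353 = 52.50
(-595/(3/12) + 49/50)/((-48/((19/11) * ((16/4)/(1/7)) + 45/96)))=2420.28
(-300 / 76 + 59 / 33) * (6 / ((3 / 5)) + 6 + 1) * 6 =-46036 / 209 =-220.27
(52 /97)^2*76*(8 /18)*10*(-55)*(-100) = 45210880000 /84681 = 533896.39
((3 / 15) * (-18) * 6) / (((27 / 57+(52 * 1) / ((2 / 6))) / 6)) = -4104 / 4955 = -0.83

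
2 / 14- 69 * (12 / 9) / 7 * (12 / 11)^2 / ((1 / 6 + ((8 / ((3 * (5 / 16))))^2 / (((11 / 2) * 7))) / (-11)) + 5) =-39827461 / 13326173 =-2.99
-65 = -65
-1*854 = -854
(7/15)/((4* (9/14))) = 49/270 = 0.18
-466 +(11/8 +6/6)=-463.62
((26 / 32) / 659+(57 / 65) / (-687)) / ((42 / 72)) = -20493 / 274658020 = -0.00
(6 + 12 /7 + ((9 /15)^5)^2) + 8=1074632093 /68359375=15.72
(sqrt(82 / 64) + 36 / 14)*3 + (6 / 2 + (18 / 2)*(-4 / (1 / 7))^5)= -1084253109 / 7 + 3*sqrt(82) / 8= -154893297.89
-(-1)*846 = 846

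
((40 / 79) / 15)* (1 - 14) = -104 / 237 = -0.44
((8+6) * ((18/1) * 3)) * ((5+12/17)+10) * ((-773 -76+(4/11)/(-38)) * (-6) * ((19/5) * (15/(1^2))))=644710039848/187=3447647271.91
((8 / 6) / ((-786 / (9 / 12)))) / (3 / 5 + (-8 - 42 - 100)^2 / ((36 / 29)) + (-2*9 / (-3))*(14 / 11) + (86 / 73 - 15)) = -4015 / 57181066914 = -0.00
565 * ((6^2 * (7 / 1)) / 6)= 23730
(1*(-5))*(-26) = 130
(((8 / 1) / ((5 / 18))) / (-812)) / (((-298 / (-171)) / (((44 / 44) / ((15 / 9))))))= -9234 / 756175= -0.01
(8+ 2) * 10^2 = 1000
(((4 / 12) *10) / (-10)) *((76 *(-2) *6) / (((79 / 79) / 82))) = 24928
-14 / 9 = -1.56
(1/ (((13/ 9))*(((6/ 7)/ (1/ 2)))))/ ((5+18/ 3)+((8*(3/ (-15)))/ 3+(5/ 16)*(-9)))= 1260/ 23881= 0.05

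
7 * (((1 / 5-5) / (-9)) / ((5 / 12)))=224 / 25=8.96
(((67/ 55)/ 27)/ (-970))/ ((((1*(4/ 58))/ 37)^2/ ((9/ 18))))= -77139043/ 11523600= -6.69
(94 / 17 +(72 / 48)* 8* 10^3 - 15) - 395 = 197124 / 17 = 11595.53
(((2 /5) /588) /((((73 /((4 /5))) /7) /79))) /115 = 158 /4407375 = 0.00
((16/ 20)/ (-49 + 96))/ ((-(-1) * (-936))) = -0.00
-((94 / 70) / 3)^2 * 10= -4418 / 2205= -2.00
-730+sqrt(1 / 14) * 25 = -730+25 * sqrt(14) / 14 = -723.32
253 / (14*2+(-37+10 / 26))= -3289 / 112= -29.37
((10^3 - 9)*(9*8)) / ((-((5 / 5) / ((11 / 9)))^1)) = -87208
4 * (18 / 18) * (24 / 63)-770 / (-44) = 19.02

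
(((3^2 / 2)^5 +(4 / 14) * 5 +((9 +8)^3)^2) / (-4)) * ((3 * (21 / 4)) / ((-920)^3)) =48665062071 / 398688256000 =0.12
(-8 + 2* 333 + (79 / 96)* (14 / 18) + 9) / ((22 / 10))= 2884205 / 9504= 303.47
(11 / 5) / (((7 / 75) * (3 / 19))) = 1045 / 7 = 149.29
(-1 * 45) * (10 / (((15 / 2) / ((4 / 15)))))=-16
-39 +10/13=-497/13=-38.23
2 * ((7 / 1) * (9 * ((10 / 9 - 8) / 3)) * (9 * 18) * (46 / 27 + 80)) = -3829616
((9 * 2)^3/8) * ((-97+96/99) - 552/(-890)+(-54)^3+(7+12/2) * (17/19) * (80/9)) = -10675619597529/93005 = -114785437.32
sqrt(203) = 14.25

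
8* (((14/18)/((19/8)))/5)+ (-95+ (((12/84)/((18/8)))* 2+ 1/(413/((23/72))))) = -88842101/941640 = -94.35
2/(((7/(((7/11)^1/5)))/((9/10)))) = 9/275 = 0.03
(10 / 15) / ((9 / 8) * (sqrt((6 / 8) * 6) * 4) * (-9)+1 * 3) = -36 * sqrt(2) / 6553-16 / 58977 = -0.01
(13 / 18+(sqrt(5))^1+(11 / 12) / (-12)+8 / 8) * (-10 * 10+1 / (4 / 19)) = -381 * sqrt(5) / 4 -10033 / 64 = -369.75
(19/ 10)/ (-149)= -19/ 1490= -0.01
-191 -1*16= -207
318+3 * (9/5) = 323.40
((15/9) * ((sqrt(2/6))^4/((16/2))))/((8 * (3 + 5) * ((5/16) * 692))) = 0.00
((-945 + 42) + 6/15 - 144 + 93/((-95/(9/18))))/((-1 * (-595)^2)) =28421/9609250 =0.00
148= 148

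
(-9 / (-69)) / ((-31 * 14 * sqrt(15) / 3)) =-3 * sqrt(15) / 49910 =-0.00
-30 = -30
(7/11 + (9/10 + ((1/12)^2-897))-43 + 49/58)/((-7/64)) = 861402772/100485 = 8572.45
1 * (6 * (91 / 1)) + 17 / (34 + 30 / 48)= 546.49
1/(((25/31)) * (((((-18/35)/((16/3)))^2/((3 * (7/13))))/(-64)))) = -43552768/3159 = -13786.88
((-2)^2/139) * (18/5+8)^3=780448/17375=44.92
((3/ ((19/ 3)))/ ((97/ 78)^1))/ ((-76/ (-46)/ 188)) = 1517724/ 35017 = 43.34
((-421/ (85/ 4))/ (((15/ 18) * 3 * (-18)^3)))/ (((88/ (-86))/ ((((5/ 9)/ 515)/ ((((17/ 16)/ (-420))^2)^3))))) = -22868551724727009280000/ 4184223448581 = -5465423155.75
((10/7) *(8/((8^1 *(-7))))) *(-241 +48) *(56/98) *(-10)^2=772000/343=2250.73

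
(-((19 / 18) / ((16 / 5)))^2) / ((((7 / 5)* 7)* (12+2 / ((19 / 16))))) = -171475 / 211341312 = -0.00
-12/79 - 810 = -64002/79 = -810.15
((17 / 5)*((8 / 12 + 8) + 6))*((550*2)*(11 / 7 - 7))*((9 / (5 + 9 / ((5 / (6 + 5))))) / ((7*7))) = -23449800 / 10633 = -2205.38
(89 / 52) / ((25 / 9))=801 / 1300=0.62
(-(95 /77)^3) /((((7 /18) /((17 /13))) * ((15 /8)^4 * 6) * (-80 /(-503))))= -15014735104 /28042539525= -0.54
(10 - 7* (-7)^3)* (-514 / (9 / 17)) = -21067318 / 9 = -2340813.11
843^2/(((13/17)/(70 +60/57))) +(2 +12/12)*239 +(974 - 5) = 16309810992/247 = 66031623.45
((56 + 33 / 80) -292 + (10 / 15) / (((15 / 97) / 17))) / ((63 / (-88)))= 257081 / 1134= 226.70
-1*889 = -889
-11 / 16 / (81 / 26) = -143 / 648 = -0.22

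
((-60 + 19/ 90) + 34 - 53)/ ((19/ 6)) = -7091/ 285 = -24.88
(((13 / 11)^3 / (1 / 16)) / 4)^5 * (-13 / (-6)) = 340693303901788078592 / 12531744508246953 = 27186.42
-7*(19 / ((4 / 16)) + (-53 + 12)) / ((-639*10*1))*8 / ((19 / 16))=3136 / 12141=0.26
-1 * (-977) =977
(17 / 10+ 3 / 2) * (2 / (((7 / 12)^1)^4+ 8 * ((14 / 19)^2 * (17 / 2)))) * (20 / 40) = 119771136 / 1386180845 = 0.09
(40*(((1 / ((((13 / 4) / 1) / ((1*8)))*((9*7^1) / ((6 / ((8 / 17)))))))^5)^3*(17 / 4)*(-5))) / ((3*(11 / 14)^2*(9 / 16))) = -5478763139966437905311418217293414400 / 232483834477053191807344446180462889731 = -0.02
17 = 17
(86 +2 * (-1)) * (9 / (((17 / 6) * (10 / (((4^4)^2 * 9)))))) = 1337720832 / 85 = 15737892.14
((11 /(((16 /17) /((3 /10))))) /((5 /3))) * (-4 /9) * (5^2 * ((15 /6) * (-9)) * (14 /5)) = 11781 /8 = 1472.62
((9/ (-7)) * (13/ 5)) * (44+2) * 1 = -5382/ 35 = -153.77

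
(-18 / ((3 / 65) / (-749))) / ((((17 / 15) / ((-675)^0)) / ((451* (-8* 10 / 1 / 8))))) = -19761241500 / 17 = -1162425970.59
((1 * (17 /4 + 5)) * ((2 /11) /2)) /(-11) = -37 /484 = -0.08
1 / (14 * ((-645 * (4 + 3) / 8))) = -4 / 31605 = -0.00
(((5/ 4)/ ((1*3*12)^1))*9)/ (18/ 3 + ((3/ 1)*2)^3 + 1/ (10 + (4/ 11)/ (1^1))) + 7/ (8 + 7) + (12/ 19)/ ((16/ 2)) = 31578061/ 57727320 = 0.55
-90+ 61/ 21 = -1829/ 21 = -87.10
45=45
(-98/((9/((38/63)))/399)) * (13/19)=-1793.04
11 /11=1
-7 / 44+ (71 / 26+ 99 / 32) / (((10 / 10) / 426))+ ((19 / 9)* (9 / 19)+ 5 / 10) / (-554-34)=2481.08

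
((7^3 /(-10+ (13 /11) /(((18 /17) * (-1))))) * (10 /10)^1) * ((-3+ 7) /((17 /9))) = -2444904 /37417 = -65.34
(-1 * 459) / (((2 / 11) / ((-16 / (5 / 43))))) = 1736856 / 5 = 347371.20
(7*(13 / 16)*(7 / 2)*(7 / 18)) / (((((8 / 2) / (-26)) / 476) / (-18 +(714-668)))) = -48286511 / 72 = -670645.99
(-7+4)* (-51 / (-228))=-51 / 76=-0.67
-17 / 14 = -1.21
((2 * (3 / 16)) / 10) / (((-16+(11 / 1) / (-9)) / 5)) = -27 / 2480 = -0.01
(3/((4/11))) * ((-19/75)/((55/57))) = -1083/500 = -2.17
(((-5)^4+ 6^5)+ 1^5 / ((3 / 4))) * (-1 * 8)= -201656 / 3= -67218.67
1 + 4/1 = 5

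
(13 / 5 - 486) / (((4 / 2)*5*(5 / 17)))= -41089 / 250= -164.36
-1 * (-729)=729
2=2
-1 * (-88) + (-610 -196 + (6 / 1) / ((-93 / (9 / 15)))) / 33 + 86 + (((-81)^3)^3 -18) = -767734059544149830911 / 5115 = -150094635296998989.43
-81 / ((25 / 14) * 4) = -567 / 50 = -11.34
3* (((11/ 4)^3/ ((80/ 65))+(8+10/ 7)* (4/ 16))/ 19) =414051/ 136192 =3.04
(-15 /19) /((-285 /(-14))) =-14 /361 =-0.04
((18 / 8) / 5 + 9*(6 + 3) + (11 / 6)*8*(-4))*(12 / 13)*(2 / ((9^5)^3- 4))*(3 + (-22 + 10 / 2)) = -38276 / 13382923586151925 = -0.00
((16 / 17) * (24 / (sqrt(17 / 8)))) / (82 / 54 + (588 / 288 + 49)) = 165888 * sqrt(34) / 3281017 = 0.29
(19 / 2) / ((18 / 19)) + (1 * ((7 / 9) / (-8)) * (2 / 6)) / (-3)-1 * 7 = 1969 / 648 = 3.04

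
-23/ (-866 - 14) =23/ 880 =0.03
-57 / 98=-0.58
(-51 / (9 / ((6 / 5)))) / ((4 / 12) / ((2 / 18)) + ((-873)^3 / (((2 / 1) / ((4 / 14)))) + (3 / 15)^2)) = 1190 / 16633464893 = 0.00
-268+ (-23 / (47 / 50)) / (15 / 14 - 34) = -5790656 / 21667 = -267.26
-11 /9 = -1.22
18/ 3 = 6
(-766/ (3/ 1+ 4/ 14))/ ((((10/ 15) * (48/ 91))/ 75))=-18297825/ 368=-49722.35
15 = 15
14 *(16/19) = 224/19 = 11.79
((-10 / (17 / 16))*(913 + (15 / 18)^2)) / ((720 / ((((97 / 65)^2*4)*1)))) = -106.39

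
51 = 51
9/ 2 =4.50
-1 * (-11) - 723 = -712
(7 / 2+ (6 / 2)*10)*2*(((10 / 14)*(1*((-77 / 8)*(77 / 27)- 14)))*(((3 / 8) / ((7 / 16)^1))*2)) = -428465 / 126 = -3400.52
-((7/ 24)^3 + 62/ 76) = -220789/ 262656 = -0.84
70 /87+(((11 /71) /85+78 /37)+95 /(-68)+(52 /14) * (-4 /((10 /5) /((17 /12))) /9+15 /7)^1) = 284681260201 /34268637060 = 8.31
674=674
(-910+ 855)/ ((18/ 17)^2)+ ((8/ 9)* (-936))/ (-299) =-344849/ 7452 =-46.28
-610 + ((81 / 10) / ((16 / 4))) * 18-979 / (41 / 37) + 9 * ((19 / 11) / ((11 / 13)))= -142744431 / 99220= -1438.67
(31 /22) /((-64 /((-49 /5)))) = 1519 /7040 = 0.22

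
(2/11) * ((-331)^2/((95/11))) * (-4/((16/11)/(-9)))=10846539/190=57087.05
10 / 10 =1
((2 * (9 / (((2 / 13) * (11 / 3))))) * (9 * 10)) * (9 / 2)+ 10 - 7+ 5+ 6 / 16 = 1137977 / 88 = 12931.56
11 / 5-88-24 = -109.80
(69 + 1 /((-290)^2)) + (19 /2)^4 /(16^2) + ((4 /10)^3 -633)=-229126329867 /430592000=-532.12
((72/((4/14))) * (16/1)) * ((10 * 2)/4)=20160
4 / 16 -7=-6.75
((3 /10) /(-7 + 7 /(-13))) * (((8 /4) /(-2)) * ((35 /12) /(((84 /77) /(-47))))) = -5.00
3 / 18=1 / 6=0.17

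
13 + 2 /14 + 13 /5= 551 /35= 15.74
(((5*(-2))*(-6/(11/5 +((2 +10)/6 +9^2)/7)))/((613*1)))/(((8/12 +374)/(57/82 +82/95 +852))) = 698167995/44012708536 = 0.02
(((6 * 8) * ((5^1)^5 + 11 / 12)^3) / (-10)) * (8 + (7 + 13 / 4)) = -3852998025059663 / 1440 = -2675693072958.10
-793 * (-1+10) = -7137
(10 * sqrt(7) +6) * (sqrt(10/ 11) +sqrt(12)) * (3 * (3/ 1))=18 * (3 +5 * sqrt(7)) * (sqrt(110) +22 * sqrt(3))/ 11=1290.45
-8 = -8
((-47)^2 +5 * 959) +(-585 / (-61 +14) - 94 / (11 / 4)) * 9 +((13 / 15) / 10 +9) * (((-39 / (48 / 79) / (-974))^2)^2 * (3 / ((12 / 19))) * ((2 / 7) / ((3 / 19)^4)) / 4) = 141260478972855230146071958189 / 20747730883489169198284800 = 6808.48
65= 65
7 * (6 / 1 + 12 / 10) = 252 / 5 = 50.40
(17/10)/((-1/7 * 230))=-119/2300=-0.05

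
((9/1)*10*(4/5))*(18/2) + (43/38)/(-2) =49205/76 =647.43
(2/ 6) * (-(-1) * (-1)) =-1/ 3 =-0.33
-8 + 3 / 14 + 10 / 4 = -37 / 7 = -5.29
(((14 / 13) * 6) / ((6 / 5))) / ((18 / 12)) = 140 / 39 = 3.59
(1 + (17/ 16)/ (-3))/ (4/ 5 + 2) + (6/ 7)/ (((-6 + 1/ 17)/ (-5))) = 64615/ 67872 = 0.95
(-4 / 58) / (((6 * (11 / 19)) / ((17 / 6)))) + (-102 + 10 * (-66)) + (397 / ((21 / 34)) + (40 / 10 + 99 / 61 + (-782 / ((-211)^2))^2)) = -552421918146867179 / 4859827837504794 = -113.67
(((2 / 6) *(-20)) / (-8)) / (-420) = -1 / 504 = -0.00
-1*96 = -96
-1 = -1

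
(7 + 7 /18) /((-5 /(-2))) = 133 /45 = 2.96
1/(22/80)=40/11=3.64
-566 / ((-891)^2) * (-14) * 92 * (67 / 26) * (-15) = -122108840 / 3440151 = -35.50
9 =9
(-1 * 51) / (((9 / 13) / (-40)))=8840 / 3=2946.67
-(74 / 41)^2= -3.26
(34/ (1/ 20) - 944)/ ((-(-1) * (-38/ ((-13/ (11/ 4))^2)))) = 32448/ 209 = 155.25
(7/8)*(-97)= -679/8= -84.88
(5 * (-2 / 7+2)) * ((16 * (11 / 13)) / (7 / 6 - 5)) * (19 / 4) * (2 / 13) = -601920 / 27209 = -22.12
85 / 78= 1.09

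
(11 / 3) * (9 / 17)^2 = 297 / 289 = 1.03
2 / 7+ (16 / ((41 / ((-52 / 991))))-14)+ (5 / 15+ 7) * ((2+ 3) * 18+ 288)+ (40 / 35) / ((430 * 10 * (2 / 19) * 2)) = 240952921227 / 87356650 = 2758.27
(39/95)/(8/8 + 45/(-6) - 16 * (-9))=78/26125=0.00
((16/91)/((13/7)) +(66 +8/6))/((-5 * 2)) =-17093/2535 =-6.74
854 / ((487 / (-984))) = -1725.54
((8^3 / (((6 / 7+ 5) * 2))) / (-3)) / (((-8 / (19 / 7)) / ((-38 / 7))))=-23104 / 861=-26.83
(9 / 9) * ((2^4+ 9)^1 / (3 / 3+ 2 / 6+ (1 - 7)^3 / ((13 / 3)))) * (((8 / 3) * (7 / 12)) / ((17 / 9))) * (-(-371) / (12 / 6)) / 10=-506415 / 64328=-7.87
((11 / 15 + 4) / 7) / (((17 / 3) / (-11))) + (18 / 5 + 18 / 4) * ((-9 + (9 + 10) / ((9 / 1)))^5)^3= -9150025488890720395218733969 / 302482033571151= -30249814776977.21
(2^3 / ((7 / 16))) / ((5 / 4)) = 512 / 35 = 14.63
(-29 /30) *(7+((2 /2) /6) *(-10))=-232 /45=-5.16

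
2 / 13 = 0.15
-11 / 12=-0.92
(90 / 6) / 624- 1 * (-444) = 92357 / 208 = 444.02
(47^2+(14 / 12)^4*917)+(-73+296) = 5353589 / 1296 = 4130.86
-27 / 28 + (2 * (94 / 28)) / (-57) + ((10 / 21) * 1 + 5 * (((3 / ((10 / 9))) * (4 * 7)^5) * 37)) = 13720139789369 / 1596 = 8596578815.39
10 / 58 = 5 / 29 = 0.17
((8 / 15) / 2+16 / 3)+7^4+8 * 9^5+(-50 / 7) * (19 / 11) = 182792711 / 385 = 474786.26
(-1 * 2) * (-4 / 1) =8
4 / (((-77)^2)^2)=4 / 35153041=0.00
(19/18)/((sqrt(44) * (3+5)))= 0.02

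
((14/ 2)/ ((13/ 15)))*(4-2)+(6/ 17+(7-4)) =4311/ 221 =19.51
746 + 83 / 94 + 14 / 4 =35268 / 47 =750.38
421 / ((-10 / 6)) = -1263 / 5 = -252.60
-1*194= -194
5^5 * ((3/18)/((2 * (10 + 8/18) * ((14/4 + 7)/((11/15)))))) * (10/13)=34375/25662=1.34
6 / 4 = 3 / 2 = 1.50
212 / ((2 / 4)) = 424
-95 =-95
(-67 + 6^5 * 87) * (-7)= -4735115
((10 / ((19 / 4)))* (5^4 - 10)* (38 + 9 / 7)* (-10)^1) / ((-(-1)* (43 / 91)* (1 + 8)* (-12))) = 73287500 / 7353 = 9967.02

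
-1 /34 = -0.03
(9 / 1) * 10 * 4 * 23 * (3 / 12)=2070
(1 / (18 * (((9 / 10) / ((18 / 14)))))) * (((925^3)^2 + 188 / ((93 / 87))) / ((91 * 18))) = 7468592123553938395 / 246078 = 30350507251984.89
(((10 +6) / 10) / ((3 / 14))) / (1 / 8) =896 / 15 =59.73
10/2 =5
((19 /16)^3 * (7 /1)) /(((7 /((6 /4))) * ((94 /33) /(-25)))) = -16976025 /770048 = -22.05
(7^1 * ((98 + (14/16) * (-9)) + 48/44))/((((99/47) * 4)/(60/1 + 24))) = 18486181/2904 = 6365.76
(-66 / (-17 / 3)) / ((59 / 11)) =2.17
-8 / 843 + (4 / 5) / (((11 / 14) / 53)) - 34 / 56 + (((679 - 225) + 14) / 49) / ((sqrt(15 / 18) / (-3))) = 69256147 / 1298220 - 1404 * sqrt(30) / 245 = 21.96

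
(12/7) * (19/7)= 228/49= 4.65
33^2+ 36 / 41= 44685 / 41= 1089.88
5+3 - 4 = 4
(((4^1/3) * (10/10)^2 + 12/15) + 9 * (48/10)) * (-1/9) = -136/27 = -5.04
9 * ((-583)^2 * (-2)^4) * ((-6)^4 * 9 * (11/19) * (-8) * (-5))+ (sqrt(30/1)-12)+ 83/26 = sqrt(30)+ 6530901550014209/494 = 13220448481815.62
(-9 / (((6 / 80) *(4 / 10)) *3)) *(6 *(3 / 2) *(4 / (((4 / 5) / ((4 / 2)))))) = -9000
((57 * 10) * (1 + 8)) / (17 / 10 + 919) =1900 / 341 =5.57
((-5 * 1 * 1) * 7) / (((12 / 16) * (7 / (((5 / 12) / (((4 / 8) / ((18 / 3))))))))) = -100 / 3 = -33.33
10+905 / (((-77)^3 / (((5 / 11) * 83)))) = 9.93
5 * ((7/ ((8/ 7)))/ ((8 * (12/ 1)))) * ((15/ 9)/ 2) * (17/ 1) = 20825/ 4608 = 4.52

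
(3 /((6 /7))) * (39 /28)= 39 /8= 4.88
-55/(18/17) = -935/18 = -51.94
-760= -760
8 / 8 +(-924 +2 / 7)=-6459 / 7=-922.71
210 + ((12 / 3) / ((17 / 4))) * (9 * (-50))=-3630 / 17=-213.53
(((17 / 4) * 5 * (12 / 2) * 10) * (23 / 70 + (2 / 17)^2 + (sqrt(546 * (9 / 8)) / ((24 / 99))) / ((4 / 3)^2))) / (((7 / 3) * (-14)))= -3408075 * sqrt(273) / 25088-311715 / 23324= -2257.89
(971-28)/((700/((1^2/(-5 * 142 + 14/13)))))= -12259/6451200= -0.00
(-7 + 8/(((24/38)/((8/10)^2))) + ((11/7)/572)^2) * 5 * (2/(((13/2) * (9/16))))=43988972/14533155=3.03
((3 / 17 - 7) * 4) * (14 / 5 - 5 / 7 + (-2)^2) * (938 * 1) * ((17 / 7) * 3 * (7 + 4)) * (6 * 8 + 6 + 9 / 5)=-121932794016 / 175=-696758822.95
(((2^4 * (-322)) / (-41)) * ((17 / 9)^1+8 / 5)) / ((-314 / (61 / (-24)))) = 19642 / 5535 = 3.55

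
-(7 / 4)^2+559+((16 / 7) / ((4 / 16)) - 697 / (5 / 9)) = -386131 / 560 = -689.52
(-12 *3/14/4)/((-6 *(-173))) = -3/4844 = -0.00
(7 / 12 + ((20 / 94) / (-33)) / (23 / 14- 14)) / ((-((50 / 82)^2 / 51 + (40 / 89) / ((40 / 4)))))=-1593784527391 / 142586484436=-11.18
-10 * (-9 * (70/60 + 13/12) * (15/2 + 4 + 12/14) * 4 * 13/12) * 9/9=303615/28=10843.39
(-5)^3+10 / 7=-865 / 7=-123.57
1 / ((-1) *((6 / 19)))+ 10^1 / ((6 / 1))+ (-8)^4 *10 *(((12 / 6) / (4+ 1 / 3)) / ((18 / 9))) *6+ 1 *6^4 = 58008.35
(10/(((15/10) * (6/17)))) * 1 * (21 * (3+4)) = 8330/3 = 2776.67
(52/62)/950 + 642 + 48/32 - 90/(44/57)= 85346243/161975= 526.91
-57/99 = -19/33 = -0.58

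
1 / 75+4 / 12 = 26 / 75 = 0.35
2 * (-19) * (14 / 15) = -532 / 15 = -35.47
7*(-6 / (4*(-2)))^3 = 2.95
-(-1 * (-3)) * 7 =-21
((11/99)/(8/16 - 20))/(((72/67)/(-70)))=2345/6318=0.37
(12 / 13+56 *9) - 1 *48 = 5940 / 13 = 456.92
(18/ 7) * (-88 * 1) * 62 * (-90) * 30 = 265161600/ 7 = 37880228.57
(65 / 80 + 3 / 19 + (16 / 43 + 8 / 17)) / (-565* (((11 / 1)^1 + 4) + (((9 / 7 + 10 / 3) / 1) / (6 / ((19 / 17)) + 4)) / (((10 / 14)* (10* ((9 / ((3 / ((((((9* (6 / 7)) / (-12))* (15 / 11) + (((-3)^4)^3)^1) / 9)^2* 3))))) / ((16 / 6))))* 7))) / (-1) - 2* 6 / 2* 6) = 1200928362494391574098705 / 5589746087228600993716642736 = 0.0002148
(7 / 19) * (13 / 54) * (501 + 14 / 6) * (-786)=-18000710 / 513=-35089.10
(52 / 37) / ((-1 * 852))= -13 / 7881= -0.00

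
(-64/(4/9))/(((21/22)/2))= -2112/7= -301.71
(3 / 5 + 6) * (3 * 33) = 3267 / 5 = 653.40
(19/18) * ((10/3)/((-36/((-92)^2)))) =-827.24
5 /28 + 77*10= 21565 /28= 770.18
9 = 9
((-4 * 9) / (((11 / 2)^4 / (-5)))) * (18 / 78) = 0.05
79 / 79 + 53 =54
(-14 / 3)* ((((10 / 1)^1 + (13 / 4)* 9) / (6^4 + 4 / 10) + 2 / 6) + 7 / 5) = -8.23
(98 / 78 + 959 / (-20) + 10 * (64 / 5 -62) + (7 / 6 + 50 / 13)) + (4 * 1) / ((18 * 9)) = -11238797 / 21060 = -533.66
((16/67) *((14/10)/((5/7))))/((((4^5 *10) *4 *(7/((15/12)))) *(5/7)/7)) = 343/17152000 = 0.00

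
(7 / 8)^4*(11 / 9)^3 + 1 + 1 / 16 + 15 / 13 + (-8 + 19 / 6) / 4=2.08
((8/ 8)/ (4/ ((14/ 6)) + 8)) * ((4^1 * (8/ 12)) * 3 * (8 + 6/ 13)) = 1540/ 221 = 6.97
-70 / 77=-10 / 11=-0.91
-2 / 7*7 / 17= -2 / 17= -0.12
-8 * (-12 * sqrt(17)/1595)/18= 16 * sqrt(17)/4785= 0.01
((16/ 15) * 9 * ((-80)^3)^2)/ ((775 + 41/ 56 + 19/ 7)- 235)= 140928614400000/ 30433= 4630782847.57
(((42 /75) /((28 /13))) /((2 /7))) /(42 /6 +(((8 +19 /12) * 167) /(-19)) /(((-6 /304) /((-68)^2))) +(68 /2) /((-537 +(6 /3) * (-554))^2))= 88649379 /1922445702863524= 0.00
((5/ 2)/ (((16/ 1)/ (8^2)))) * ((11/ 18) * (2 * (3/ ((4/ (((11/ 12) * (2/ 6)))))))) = 605/ 216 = 2.80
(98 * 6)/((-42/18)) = -252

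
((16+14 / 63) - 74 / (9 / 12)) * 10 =-7420 / 9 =-824.44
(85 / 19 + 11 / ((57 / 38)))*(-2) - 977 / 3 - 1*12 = -20593 / 57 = -361.28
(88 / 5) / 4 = 22 / 5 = 4.40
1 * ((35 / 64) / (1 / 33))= 1155 / 64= 18.05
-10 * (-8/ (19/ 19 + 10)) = 80/ 11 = 7.27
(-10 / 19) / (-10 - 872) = 5 / 8379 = 0.00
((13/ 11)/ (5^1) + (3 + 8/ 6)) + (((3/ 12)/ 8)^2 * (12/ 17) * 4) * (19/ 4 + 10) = 3310613/ 718080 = 4.61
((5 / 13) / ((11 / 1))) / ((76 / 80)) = 100 / 2717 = 0.04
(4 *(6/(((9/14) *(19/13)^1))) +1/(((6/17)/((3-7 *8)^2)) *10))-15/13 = 12156451/14820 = 820.27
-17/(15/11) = -187/15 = -12.47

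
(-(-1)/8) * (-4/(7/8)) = -4/7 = -0.57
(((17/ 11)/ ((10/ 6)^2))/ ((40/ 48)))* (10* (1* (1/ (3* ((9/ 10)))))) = 136/ 55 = 2.47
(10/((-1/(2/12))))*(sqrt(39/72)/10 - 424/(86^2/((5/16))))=1325/44376 - sqrt(78)/72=-0.09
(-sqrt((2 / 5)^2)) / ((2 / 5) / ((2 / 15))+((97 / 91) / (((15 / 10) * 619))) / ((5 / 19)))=-337974 / 2538491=-0.13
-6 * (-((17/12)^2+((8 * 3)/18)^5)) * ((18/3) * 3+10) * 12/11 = 338618/297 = 1140.13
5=5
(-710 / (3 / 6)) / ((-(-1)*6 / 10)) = -7100 / 3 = -2366.67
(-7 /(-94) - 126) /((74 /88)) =-260414 /1739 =-149.75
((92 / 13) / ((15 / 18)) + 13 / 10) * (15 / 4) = 3819 / 104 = 36.72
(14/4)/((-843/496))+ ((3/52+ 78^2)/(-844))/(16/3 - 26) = -3923650957/2293850208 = -1.71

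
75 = 75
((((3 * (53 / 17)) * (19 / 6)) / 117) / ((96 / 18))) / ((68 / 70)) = 35245 / 721344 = 0.05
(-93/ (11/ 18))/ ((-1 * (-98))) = -837/ 539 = -1.55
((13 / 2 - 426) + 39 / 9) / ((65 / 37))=-92167 / 390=-236.33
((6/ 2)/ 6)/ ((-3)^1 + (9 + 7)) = 1/ 26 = 0.04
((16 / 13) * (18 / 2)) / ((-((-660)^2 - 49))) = -144 / 5662163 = -0.00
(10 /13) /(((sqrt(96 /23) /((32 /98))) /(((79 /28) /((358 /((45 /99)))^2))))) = 9875 * sqrt(138) /207448429188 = 0.00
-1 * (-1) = 1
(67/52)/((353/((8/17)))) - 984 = -76764658/78013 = -984.00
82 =82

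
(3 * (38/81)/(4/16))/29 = 152/783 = 0.19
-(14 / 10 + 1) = -12 / 5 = -2.40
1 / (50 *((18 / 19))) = 19 / 900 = 0.02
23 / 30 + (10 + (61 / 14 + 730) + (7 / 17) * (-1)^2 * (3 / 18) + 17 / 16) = 7104347 / 9520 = 746.25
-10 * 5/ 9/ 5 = -10/ 9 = -1.11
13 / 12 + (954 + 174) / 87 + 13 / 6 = 1881 / 116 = 16.22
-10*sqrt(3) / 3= -5.77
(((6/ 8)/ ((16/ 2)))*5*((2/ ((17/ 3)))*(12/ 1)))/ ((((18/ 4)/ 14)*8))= 0.77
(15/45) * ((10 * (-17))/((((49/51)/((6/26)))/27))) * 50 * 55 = -643747500/637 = -1010592.62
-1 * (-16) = 16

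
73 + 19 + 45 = 137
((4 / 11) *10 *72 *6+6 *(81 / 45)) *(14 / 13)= 1217916 / 715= 1703.38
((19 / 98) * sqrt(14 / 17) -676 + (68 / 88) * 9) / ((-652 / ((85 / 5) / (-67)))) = -250223 / 961048 + 19 * sqrt(238) / 4281032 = -0.26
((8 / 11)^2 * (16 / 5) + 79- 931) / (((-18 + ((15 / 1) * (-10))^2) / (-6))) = 514436 / 2266935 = 0.23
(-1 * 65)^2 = 4225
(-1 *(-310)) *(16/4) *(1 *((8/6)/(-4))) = -1240/3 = -413.33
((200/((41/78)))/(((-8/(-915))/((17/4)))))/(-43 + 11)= -15166125/2624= -5779.77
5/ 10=0.50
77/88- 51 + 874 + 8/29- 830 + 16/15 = -16643/3480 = -4.78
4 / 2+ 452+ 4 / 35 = 15894 / 35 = 454.11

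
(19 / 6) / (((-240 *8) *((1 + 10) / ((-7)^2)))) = -931 / 126720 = -0.01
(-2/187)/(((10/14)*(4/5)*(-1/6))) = 21/187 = 0.11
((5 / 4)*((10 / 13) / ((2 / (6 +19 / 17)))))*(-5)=-15125 / 884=-17.11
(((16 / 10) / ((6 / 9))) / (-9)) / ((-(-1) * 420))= -1 / 1575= -0.00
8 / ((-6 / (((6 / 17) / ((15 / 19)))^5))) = -0.02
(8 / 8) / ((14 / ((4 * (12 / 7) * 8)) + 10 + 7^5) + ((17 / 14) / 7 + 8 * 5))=9408 / 158594689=0.00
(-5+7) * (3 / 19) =6 / 19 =0.32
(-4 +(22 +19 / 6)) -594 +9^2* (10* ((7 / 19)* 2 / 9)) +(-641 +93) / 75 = -488133 / 950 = -513.82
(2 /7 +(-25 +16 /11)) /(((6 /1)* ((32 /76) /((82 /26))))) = -465063 /16016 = -29.04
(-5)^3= -125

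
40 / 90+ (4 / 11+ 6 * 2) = 1268 / 99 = 12.81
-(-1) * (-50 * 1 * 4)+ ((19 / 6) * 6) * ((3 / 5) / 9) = -2981 / 15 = -198.73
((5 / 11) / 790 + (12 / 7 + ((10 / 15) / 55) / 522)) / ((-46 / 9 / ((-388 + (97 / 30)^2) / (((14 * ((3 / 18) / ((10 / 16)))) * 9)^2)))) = 27754044272041 / 247352306826240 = 0.11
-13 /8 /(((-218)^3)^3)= 13 /8896074872595699257344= 0.00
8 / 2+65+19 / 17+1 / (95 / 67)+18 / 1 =143449 / 1615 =88.82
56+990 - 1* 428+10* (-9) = 528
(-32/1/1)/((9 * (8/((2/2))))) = -4/9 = -0.44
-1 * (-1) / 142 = 1 / 142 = 0.01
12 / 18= 2 / 3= 0.67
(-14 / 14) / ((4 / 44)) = -11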